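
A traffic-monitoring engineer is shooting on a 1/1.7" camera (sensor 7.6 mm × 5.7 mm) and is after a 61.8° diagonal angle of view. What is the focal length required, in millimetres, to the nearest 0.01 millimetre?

7.94 mm

Sensor diagonal = √(7.6² + 5.7²) = √90.2500 ≈ 9.5000 mm.
From α = 2·arctan(d/2f) we get f = d / (2·tan(α/2)).
With d = 9.5000 mm and α/2 = 30.9°, tan(α/2) ≈ 0.59849, so f ≈ 9.5000 / 1.19698 ≈ 7.9367 mm.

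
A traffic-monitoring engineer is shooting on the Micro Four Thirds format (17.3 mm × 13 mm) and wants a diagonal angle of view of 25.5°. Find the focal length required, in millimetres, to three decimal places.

47.818 mm

Sensor diagonal = √(17.3² + 13²) = √468.2900 ≈ 21.6400 mm.
From α = 2·arctan(d/2f) we get f = d / (2·tan(α/2)).
With d = 21.6400 mm and α/2 = 12.75°, tan(α/2) ≈ 0.22628, so f ≈ 21.6400 / 0.45255 ≈ 47.8175 mm.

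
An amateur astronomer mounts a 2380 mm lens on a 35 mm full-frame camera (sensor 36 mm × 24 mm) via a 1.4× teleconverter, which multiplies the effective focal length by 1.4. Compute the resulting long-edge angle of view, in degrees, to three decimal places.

Effective focal length f = 2380 × 1.4 = 3332 mm.
α = 2·arctan(36 / (2 × 3332)) = 2·arctan(0.00540) ≈ 0.6190°.

0.619°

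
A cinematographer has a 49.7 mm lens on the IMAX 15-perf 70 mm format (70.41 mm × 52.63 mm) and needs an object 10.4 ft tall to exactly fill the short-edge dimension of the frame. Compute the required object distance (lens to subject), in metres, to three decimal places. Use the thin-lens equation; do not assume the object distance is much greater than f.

3.043 m

W: 10.4 ft × 304.8 mm/ft = 3169.92 mm.
Magnification m = h/W = dᵢ/dₒ; combined with 1/f = 1/dₒ + 1/dᵢ this gives dₒ = f·(1 + W/h).
dₒ = 49.7 mm × (1 + 3169.92/52.63) = 49.7 × 61.2303 ≈ 3043.145 mm = 3.04315 m.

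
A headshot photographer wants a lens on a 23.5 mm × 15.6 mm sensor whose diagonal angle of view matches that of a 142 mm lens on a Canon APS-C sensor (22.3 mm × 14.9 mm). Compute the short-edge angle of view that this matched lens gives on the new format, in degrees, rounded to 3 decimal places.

Sensor diagonal = √(22.3² + 14.9²) = √719.3000 ≈ 26.8198 mm.
Sensor diagonal = √(23.5² + 15.6²) = √795.6100 ≈ 28.2066 mm.
Equal diagonal AOV ⇒ f₂ = f₁ · 28.2066/26.8198 = 142 × 1.05171 ≈ 149.3425 mm.
Short-edge AOV on the new format = 2·arctan(15.6 / (2 × 149.3425)) = 2·arctan(0.05223) ≈ 5.9796°.

5.980°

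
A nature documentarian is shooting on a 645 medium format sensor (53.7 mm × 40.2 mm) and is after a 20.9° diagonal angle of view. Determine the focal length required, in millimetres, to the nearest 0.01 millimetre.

Sensor diagonal = √(53.7² + 40.2²) = √4499.7300 ≈ 67.0800 mm.
From α = 2·arctan(d/2f) we get f = d / (2·tan(α/2)).
With d = 67.0800 mm and α/2 = 10.45°, tan(α/2) ≈ 0.18444, so f ≈ 67.0800 / 0.36887 ≈ 181.8512 mm.

181.85 mm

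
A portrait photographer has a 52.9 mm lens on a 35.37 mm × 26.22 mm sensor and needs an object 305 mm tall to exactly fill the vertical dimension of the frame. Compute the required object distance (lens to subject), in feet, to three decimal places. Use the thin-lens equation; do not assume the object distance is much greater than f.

2.192 ft

Magnification m = h/W = dᵢ/dₒ; combined with 1/f = 1/dₒ + 1/dᵢ this gives dₒ = f·(1 + W/h).
dₒ = 52.9 mm × (1 + 305/26.22) = 52.9 × 12.6323 ≈ 668.251 mm = 668.251/304.8 ft = 2.19242 ft.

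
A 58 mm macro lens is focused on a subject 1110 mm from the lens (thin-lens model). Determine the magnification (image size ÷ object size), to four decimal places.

0.0551×

Thin lens: 1/f = 1/dₒ + 1/dᵢ → 1/dᵢ = 1/58 − 1/1110 = 0.0163405 mm⁻¹, so dᵢ ≈ 61.1977 mm.
Magnification m = dᵢ/dₒ = 61.1977/1110 ≈ 0.05513.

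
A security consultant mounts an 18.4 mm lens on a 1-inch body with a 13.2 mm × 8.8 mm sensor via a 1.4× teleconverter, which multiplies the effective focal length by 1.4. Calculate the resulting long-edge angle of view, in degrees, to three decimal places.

Effective focal length f = 18.4 × 1.4 = 25.76 mm.
α = 2·arctan(13.2 / (2 × 25.76)) = 2·arctan(0.25621) ≈ 28.7414°.

28.741°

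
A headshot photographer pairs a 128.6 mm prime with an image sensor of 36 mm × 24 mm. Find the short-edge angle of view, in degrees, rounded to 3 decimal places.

10.662°

Angle of view α = 2·arctan(h/2f) with h = 24 mm and f = 128.6 mm.
h/2f = 0.09331; arctan(0.09331) ≈ 5.3310°, so α ≈ 10.6620°.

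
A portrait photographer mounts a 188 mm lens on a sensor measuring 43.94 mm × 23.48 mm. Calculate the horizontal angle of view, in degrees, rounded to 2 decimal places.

Angle of view α = 2·arctan(w/2f) with w = 43.94 mm and f = 188 mm.
w/2f = 0.11686; arctan(0.11686) ≈ 6.6654°, so α ≈ 13.3309°.

13.33°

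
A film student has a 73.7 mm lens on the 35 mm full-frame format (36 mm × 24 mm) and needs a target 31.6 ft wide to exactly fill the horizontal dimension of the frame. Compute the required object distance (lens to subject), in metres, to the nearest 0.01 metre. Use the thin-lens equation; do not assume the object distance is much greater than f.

W: 31.6 ft × 304.8 mm/ft = 9631.68 mm.
Magnification m = w/W = dᵢ/dₒ; combined with 1/f = 1/dₒ + 1/dᵢ this gives dₒ = f·(1 + W/w).
dₒ = 73.7 mm × (1 + 9631.68/36) = 73.7 × 268.5467 ≈ 19791.889 mm = 19.7919 m.

19.79 m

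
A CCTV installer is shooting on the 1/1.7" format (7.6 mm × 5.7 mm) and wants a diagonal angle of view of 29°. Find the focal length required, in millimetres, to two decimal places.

Sensor diagonal = √(7.6² + 5.7²) = √90.2500 ≈ 9.5000 mm.
From α = 2·arctan(d/2f) we get f = d / (2·tan(α/2)).
With d = 9.5000 mm and α/2 = 14.5°, tan(α/2) ≈ 0.25862, so f ≈ 9.5000 / 0.51724 ≈ 18.3669 mm.

18.37 mm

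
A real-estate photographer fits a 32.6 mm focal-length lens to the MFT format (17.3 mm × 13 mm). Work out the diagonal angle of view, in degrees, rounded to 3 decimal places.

Sensor diagonal = √(17.3² + 13²) = √468.2900 ≈ 21.6400 mm.
Angle of view α = 2·arctan(d/2f) with d = 21.6400 mm and f = 32.6 mm.
d/2f = 0.33190; arctan(0.33190) ≈ 18.3611°, so α ≈ 36.7222°.

36.722°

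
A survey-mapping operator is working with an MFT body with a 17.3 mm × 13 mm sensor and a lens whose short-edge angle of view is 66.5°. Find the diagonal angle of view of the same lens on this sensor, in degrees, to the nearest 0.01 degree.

From the short-edge AOV: f = 13 / (2·tan(33.25°)) = 13 / 1.31126 ≈ 9.9141 mm.
Sensor diagonal = √(17.3² + 13²) = √468.2900 ≈ 21.6400 mm.
Diagonal AOV = 2·arctan(21.6400 / (2 × 9.9141)) = 2·arctan(1.09137) ≈ 95.0032°.

95.00°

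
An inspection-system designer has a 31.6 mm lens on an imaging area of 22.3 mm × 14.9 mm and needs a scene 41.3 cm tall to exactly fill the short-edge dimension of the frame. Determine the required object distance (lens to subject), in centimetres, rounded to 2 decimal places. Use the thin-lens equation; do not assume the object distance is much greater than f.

90.75 cm

W: 41.3 cm = 413 mm.
Magnification m = h/W = dᵢ/dₒ; combined with 1/f = 1/dₒ + 1/dᵢ this gives dₒ = f·(1 + W/h).
dₒ = 31.6 mm × (1 + 413/14.9) = 31.6 × 28.7181 ≈ 907.493 mm = 90.7493 cm.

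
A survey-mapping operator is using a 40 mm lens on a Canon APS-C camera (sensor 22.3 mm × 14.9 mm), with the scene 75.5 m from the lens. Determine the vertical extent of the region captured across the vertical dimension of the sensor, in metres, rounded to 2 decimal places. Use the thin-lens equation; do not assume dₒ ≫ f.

28.11 m

dₒ: 75.5 m = 75500 mm.
Similar triangles through the lens centre give W/dₒ = h/dᵢ; with 1/f = 1/dₒ + 1/dᵢ this gives W = h·(dₒ − f)/f.
W = 14.9 mm × (75500 − 40) / 40 = 14.9 × 1886.5000 ≈ 28108.850 mm = 28.1088 m.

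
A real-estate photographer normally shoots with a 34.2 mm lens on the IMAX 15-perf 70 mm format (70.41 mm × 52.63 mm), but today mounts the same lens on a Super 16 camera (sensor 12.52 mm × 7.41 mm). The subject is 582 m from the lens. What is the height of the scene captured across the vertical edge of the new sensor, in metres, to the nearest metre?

The focal length stays 34.2 mm; the relevant sensor dimension is now h = 7.41 mm. Object distance dₒ = 582 m = 582000 mm.
Thin-lens field height W = h·(dₒ − f)/f = 7.41 × (582000 − 34.2)/34.2 ≈ 126092.590 mm = 126.093 m.

126 m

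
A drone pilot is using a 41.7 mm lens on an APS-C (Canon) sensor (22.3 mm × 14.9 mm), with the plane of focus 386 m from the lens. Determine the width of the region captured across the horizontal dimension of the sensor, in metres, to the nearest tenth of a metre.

206.4 m

dₒ: 386 m = 386000 mm.
Similar triangles through the lens centre give W/dₒ = w/dᵢ; with 1/f = 1/dₒ + 1/dᵢ this gives W = w·(dₒ − f)/f.
W = 22.3 mm × (386000 − 41.7) / 41.7 = 22.3 × 9255.5947 ≈ 206399.762 mm = 206.4 m.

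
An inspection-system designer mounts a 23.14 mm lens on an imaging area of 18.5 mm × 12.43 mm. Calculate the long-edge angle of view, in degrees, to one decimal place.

Angle of view α = 2·arctan(w/2f) with w = 18.5 mm and f = 23.14 mm.
w/2f = 0.39974; arctan(0.39974) ≈ 21.7886°, so α ≈ 43.5772°.

43.6°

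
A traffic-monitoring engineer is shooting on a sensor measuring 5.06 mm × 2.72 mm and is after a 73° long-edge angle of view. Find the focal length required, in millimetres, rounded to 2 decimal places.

3.42 mm

From α = 2·arctan(w/2f) we get f = w / (2·tan(α/2)).
With w = 5.06 mm and α/2 = 36.5°, tan(α/2) ≈ 0.73996, so f ≈ 5.06 / 1.47992 ≈ 3.4191 mm.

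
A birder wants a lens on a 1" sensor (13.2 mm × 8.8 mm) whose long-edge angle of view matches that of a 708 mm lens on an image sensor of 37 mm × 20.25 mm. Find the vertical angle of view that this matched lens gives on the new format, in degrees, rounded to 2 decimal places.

2.00°

Equal long-edge AOV ⇒ f₂ = f₁ · 13.2/37 = 708 × 0.35676 ≈ 252.5838 mm.
Vertical AOV on the new format = 2·arctan(8.8 / (2 × 252.5838)) = 2·arctan(0.01742) ≈ 1.9960°.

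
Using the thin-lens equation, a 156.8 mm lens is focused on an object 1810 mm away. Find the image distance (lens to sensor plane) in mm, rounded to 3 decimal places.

1/dᵢ = 1/f − 1/dₒ = 1/156.8 − 1/1810 = 0.0058251 mm⁻¹.
dᵢ = 1/0.0058251 ≈ 171.6719 mm.

171.672 mm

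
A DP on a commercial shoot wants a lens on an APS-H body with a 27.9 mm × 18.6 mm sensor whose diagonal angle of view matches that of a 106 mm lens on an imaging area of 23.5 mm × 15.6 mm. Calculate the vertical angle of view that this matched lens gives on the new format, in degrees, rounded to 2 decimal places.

8.44°

Sensor diagonal = √(23.5² + 15.6²) = √795.6100 ≈ 28.2066 mm.
Sensor diagonal = √(27.9² + 18.6²) = √1124.3700 ≈ 33.5316 mm.
Equal diagonal AOV ⇒ f₂ = f₁ · 33.5316/28.2066 = 106 × 1.18879 ≈ 126.0116 mm.
Vertical AOV on the new format = 2·arctan(18.6 / (2 × 126.0116)) = 2·arctan(0.07380) ≈ 8.4419°.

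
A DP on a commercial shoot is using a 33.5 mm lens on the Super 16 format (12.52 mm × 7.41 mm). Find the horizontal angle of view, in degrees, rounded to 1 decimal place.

Angle of view α = 2·arctan(w/2f) with w = 12.52 mm and f = 33.5 mm.
w/2f = 0.18687; arctan(0.18687) ≈ 10.5845°, so α ≈ 21.1691°.

21.2°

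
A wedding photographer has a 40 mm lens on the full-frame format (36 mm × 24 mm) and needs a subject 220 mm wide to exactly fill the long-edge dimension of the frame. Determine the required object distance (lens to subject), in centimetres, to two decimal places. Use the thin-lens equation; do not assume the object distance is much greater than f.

28.44 cm

Magnification m = w/W = dᵢ/dₒ; combined with 1/f = 1/dₒ + 1/dᵢ this gives dₒ = f·(1 + W/w).
dₒ = 40 mm × (1 + 220/36) = 40 × 7.1111 ≈ 284.444 mm = 28.4444 cm.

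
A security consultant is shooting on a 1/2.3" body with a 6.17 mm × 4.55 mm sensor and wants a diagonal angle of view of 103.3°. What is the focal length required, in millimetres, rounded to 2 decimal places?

Sensor diagonal = √(6.17² + 4.55²) = √58.7714 ≈ 7.6663 mm.
From α = 2·arctan(d/2f) we get f = d / (2·tan(α/2)).
With d = 7.6663 mm and α/2 = 51.65°, tan(α/2) ≈ 1.26395, so f ≈ 7.6663 / 2.52790 ≈ 3.0327 mm.

3.03 mm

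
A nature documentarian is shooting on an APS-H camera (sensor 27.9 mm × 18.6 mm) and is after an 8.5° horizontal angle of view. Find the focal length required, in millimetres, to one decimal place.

From α = 2·arctan(w/2f) we get f = w / (2·tan(α/2)).
With w = 27.9 mm and α/2 = 4.25°, tan(α/2) ≈ 0.07431, so f ≈ 27.9 / 0.14863 ≈ 187.7199 mm.

187.7 mm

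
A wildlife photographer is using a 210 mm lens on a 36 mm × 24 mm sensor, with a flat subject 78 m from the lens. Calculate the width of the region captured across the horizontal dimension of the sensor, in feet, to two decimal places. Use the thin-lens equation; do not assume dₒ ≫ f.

dₒ: 78 m = 78000 mm.
Similar triangles through the lens centre give W/dₒ = w/dᵢ; with 1/f = 1/dₒ + 1/dᵢ this gives W = w·(dₒ − f)/f.
W = 36 mm × (78000 − 210) / 210 = 36 × 370.4286 ≈ 13335.429 mm = 13335.429/304.8 ft = 43.7514 ft.

43.75 ft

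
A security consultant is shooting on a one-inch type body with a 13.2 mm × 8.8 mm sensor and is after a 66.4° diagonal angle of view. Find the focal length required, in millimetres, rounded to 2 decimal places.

Sensor diagonal = √(13.2² + 8.8²) = √251.6800 ≈ 15.8644 mm.
From α = 2·arctan(d/2f) we get f = d / (2·tan(α/2)).
With d = 15.8644 mm and α/2 = 33.2°, tan(α/2) ≈ 0.65438, so f ≈ 15.8644 / 1.30876 ≈ 12.1217 mm.

12.12 mm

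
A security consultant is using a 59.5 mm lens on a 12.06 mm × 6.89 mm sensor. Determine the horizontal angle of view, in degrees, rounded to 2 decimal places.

11.57°

Angle of view α = 2·arctan(w/2f) with w = 12.06 mm and f = 59.5 mm.
w/2f = 0.10134; arctan(0.10134) ≈ 5.7869°, so α ≈ 11.5737°.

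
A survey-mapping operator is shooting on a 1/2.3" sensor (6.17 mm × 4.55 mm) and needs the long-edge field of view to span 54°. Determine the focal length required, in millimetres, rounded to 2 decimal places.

From α = 2·arctan(w/2f) we get f = w / (2·tan(α/2)).
With w = 6.17 mm and α/2 = 27°, tan(α/2) ≈ 0.50953, so f ≈ 6.17 / 1.01905 ≈ 6.0547 mm.

6.05 mm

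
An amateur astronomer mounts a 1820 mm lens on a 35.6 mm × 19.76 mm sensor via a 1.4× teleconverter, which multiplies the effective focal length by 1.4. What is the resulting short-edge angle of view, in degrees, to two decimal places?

0.44°

Effective focal length f = 1820 × 1.4 = 2548 mm.
α = 2·arctan(19.76 / (2 × 2548)) = 2·arctan(0.00388) ≈ 0.4443°.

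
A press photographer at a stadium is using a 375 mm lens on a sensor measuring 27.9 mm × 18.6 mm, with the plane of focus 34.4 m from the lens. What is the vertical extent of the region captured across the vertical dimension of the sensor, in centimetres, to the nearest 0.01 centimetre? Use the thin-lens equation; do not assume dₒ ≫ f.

dₒ: 34.4 m = 34400 mm.
Similar triangles through the lens centre give W/dₒ = h/dᵢ; with 1/f = 1/dₒ + 1/dᵢ this gives W = h·(dₒ − f)/f.
W = 18.6 mm × (34400 − 375) / 375 = 18.6 × 90.7333 ≈ 1687.640 mm = 168.764 cm.

168.76 cm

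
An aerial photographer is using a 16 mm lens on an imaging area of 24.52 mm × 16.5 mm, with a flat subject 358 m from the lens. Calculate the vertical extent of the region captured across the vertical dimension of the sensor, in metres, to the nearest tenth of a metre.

369.2 m

dₒ: 358 m = 358000 mm.
Similar triangles through the lens centre give W/dₒ = h/dᵢ; with 1/f = 1/dₒ + 1/dᵢ this gives W = h·(dₒ − f)/f.
W = 16.5 mm × (358000 − 16) / 16 = 16.5 × 22374.0000 ≈ 369171.000 mm = 369.171 m.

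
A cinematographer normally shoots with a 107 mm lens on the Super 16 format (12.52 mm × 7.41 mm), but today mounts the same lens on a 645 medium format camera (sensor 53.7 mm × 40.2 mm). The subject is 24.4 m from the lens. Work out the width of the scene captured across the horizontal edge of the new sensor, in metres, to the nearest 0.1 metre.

12.2 m

The focal length stays 107 mm; the relevant sensor dimension is now w = 53.7 mm. Object distance dₒ = 24.4 m = 24400 mm.
Thin-lens field width W = w·(dₒ − f)/f = 53.7 × (24400 − 107)/107 ≈ 12191.907 mm = 12.1919 m.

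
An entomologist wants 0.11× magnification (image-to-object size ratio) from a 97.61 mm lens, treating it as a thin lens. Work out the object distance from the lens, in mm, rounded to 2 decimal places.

984.97 mm

With m = dᵢ/dₒ and 1/f = 1/dₒ + 1/dᵢ, substituting dᵢ = m·dₒ gives 1/f = (1 + 1/m)/dₒ, hence dₒ = f·(1 + 1/m).
dₒ = 97.61 × (1 + 1/0.11) = 97.61 × 10.09091 ≈ 984.974 mm.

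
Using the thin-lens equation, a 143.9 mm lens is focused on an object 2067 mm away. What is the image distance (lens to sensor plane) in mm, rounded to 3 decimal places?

1/dᵢ = 1/f − 1/dₒ = 1/143.9 − 1/2067 = 0.0064655 mm⁻¹.
dᵢ = 1/0.0064655 ≈ 154.6676 mm.

154.668 mm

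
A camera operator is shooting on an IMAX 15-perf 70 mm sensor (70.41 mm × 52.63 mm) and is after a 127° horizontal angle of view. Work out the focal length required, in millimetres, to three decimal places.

From α = 2·arctan(w/2f) we get f = w / (2·tan(α/2)).
With w = 70.41 mm and α/2 = 63.5°, tan(α/2) ≈ 2.00569, so f ≈ 70.41 / 4.01138 ≈ 17.5526 mm.

17.553 mm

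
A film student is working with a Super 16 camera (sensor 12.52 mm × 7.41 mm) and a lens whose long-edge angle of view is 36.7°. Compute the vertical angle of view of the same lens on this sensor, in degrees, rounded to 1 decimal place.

From the long-edge AOV: f = 12.52 / (2·tan(18.35°)) = 12.52 / 0.66337 ≈ 18.8732 mm.
Vertical AOV = 2·arctan(7.41 / (2 × 18.8732)) = 2·arctan(0.19631) ≈ 22.2130°.

22.2°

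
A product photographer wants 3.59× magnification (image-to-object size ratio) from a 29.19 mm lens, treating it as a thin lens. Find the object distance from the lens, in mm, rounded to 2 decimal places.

37.32 mm

With m = dᵢ/dₒ and 1/f = 1/dₒ + 1/dᵢ, substituting dᵢ = m·dₒ gives 1/f = (1 + 1/m)/dₒ, hence dₒ = f·(1 + 1/m).
dₒ = 29.19 × (1 + 1/3.59) = 29.19 × 1.27855 ≈ 37.321 mm.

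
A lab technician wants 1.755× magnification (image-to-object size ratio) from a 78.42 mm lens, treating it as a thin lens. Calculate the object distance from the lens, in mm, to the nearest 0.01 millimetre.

With m = dᵢ/dₒ and 1/f = 1/dₒ + 1/dᵢ, substituting dᵢ = m·dₒ gives 1/f = (1 + 1/m)/dₒ, hence dₒ = f·(1 + 1/m).
dₒ = 78.42 × (1 + 1/1.755) = 78.42 × 1.56980 ≈ 123.104 mm.

123.10 mm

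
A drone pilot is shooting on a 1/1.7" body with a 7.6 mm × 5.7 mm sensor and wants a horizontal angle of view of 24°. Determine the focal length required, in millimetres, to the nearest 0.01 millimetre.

17.88 mm

From α = 2·arctan(w/2f) we get f = w / (2·tan(α/2)).
With w = 7.6 mm and α/2 = 12°, tan(α/2) ≈ 0.21256, so f ≈ 7.6 / 0.42511 ≈ 17.8776 mm.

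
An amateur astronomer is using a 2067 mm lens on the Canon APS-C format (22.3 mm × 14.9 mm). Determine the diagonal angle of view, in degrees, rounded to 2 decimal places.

Sensor diagonal = √(22.3² + 14.9²) = √719.3000 ≈ 26.8198 mm.
Angle of view α = 2·arctan(d/2f) with d = 26.8198 mm and f = 2067 mm.
d/2f = 0.00649; arctan(0.00649) ≈ 0.3717°, so α ≈ 0.7434°.

0.74°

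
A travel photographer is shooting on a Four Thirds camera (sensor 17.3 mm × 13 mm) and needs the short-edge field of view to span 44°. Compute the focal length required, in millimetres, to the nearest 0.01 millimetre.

16.09 mm

From α = 2·arctan(h/2f) we get f = h / (2·tan(α/2)).
With h = 13 mm and α/2 = 22°, tan(α/2) ≈ 0.40403, so f ≈ 13 / 0.80805 ≈ 16.0881 mm.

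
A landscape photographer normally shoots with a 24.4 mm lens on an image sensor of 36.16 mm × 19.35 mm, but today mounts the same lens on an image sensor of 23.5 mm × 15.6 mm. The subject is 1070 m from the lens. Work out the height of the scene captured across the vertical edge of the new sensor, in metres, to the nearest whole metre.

The focal length stays 24.4 mm; the relevant sensor dimension is now h = 15.6 mm. Object distance dₒ = 1070 m = 1.07e+06 mm.
Thin-lens field height W = h·(dₒ − f)/f = 15.6 × (1.07e+06 − 24.4)/24.4 ≈ 684082.761 mm = 684.083 m.

684 m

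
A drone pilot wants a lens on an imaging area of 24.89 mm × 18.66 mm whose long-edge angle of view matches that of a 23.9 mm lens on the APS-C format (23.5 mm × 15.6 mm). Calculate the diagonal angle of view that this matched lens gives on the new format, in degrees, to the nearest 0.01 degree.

63.14°

Equal long-edge AOV ⇒ f₂ = f₁ · 24.89/23.5 = 23.9 × 1.05915 ≈ 25.3137 mm.
Sensor diagonal = √(24.89² + 18.66²) = √967.7077 ≈ 31.1080 mm.
Diagonal AOV on the new format = 2·arctan(31.1080 / (2 × 25.3137)) = 2·arctan(0.61445) ≈ 63.1374°.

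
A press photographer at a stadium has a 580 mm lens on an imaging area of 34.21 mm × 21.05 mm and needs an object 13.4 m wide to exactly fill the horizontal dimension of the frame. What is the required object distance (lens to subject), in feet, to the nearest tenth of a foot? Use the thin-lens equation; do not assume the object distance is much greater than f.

W: 13.4 m = 13400 mm.
Magnification m = w/W = dᵢ/dₒ; combined with 1/f = 1/dₒ + 1/dᵢ this gives dₒ = f·(1 + W/w).
dₒ = 580 mm × (1 + 13400/34.21) = 580 × 392.6983 ≈ 227765.034 mm = 227765.034/304.8 ft = 747.261 ft.

747.3 ft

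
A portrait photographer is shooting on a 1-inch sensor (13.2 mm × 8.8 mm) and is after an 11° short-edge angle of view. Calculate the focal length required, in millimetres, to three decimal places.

From α = 2·arctan(h/2f) we get f = h / (2·tan(α/2)).
With h = 8.8 mm and α/2 = 5.5°, tan(α/2) ≈ 0.09629, so f ≈ 8.8 / 0.19258 ≈ 45.6957 mm.

45.696 mm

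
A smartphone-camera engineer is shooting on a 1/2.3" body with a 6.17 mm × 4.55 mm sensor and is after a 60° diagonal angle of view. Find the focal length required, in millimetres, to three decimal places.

Sensor diagonal = √(6.17² + 4.55²) = √58.7714 ≈ 7.6663 mm.
From α = 2·arctan(d/2f) we get f = d / (2·tan(α/2)).
With d = 7.6663 mm and α/2 = 30°, tan(α/2) ≈ 0.57735, so f ≈ 7.6663 / 1.15470 ≈ 6.6392 mm.

6.639 mm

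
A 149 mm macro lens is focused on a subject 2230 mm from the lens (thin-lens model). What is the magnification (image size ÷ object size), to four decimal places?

0.0716×

Thin lens: 1/f = 1/dₒ + 1/dᵢ → 1/dᵢ = 1/149 − 1/2230 = 0.0062630 mm⁻¹, so dᵢ ≈ 159.6684 mm.
Magnification m = dᵢ/dₒ = 159.6684/2230 ≈ 0.07160.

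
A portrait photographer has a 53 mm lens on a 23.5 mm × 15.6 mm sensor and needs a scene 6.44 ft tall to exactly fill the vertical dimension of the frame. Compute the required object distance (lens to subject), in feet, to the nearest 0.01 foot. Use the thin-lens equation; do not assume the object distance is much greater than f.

22.05 ft

W: 6.44 ft × 304.8 mm/ft = 1962.91 mm.
Magnification m = h/W = dᵢ/dₒ; combined with 1/f = 1/dₒ + 1/dᵢ this gives dₒ = f·(1 + W/h).
dₒ = 53 mm × (1 + 1962.91/15.6) = 53 × 126.8277 ≈ 6721.867 mm = 6721.867/304.8 ft = 22.0534 ft.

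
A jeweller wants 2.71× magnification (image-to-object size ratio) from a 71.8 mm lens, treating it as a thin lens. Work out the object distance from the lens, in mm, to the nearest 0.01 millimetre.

98.29 mm

With m = dᵢ/dₒ and 1/f = 1/dₒ + 1/dᵢ, substituting dᵢ = m·dₒ gives 1/f = (1 + 1/m)/dₒ, hence dₒ = f·(1 + 1/m).
dₒ = 71.8 × (1 + 1/2.71) = 71.8 × 1.36900 ≈ 98.294 mm.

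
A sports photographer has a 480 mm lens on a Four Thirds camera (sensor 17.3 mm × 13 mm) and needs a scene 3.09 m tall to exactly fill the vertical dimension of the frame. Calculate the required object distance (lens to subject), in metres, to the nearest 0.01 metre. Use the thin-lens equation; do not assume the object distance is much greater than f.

114.57 m

W: 3.09 m = 3090 mm.
Magnification m = h/W = dᵢ/dₒ; combined with 1/f = 1/dₒ + 1/dᵢ this gives dₒ = f·(1 + W/h).
dₒ = 480 mm × (1 + 3090/13) = 480 × 238.6923 ≈ 114572.308 mm = 114.572 m.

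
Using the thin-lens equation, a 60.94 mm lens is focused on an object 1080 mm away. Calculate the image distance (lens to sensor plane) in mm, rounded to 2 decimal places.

64.58 mm

1/dᵢ = 1/f − 1/dₒ = 1/60.94 − 1/1080 = 0.0154837 mm⁻¹.
dᵢ = 1/0.0154837 ≈ 64.5842 mm.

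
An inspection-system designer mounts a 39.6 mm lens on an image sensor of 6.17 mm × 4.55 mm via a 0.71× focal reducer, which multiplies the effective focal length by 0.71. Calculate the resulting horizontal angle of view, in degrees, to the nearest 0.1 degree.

Effective focal length f = 39.6 × 0.71 = 28.116 mm.
α = 2·arctan(6.17 / (2 × 28.116)) = 2·arctan(0.10972) ≈ 12.5233°.

12.5°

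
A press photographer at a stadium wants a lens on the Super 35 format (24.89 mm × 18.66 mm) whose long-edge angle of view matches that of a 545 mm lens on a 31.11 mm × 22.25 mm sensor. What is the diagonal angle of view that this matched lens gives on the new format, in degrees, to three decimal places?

Equal long-edge AOV ⇒ f₂ = f₁ · 24.89/31.11 = 545 × 0.80006 ≈ 436.0350 mm.
Sensor diagonal = √(24.89² + 18.66²) = √967.7077 ≈ 31.1080 mm.
Diagonal AOV on the new format = 2·arctan(31.1080 / (2 × 436.0350)) = 2·arctan(0.03567) ≈ 4.0859°.

4.086°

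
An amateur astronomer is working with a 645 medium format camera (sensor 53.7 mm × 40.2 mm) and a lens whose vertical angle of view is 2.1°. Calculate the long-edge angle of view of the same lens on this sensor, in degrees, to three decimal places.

From the vertical AOV: f = 40.2 / (2·tan(1.05°)) = 40.2 / 0.03666 ≈ 1096.6821 mm.
Long-edge AOV = 2·arctan(53.7 / (2 × 1096.6821)) = 2·arctan(0.02448) ≈ 2.8050°.

2.805°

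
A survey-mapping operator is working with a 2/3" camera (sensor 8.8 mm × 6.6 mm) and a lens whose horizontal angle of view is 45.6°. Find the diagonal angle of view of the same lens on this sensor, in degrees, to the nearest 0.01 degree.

From the horizontal AOV: f = 8.8 / (2·tan(22.8°)) = 8.8 / 0.84072 ≈ 10.4672 mm.
Sensor diagonal = √(8.8² + 6.6²) = √121.0000 ≈ 11.0000 mm.
Diagonal AOV = 2·arctan(11.0000 / (2 × 10.4672)) = 2·arctan(0.52545) ≈ 55.4395°.

55.44°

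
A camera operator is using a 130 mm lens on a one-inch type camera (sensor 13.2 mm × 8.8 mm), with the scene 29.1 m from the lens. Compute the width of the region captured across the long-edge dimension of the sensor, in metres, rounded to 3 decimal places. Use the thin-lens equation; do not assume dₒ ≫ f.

2.942 m

dₒ: 29.1 m = 29100 mm.
Similar triangles through the lens centre give W/dₒ = w/dᵢ; with 1/f = 1/dₒ + 1/dᵢ this gives W = w·(dₒ − f)/f.
W = 13.2 mm × (29100 − 130) / 130 = 13.2 × 222.8462 ≈ 2941.569 mm = 2.94157 m.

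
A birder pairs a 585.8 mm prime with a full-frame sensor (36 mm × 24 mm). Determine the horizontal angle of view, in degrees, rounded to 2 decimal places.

3.52°

Angle of view α = 2·arctan(w/2f) with w = 36 mm and f = 585.8 mm.
w/2f = 0.03073; arctan(0.03073) ≈ 1.7600°, so α ≈ 3.5200°.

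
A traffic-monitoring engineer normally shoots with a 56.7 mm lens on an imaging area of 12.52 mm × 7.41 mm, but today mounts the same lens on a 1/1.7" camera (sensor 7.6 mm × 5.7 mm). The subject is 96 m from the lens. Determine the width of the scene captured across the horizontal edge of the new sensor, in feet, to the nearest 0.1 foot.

The focal length stays 56.7 mm; the relevant sensor dimension is now w = 7.6 mm. Object distance dₒ = 96 m = 96000 mm.
Thin-lens field width W = w·(dₒ − f)/f = 7.6 × (96000 − 56.7)/56.7 ≈ 12860.125 mm = 12860.125/304.8 ft = 42.192 ft.

42.2 ft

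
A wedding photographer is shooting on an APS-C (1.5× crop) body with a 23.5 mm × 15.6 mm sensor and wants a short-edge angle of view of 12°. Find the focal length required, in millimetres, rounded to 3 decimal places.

From α = 2·arctan(h/2f) we get f = h / (2·tan(α/2)).
With h = 15.6 mm and α/2 = 6°, tan(α/2) ≈ 0.10510, so f ≈ 15.6 / 0.21021 ≈ 74.2120 mm.

74.212 mm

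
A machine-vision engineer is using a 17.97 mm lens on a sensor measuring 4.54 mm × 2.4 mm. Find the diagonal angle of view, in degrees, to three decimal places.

16.263°

Sensor diagonal = √(4.54² + 2.4²) = √26.3716 ≈ 5.1353 mm.
Angle of view α = 2·arctan(d/2f) with d = 5.1353 mm and f = 17.97 mm.
d/2f = 0.14289; arctan(0.14289) ≈ 8.1317°, so α ≈ 16.2635°.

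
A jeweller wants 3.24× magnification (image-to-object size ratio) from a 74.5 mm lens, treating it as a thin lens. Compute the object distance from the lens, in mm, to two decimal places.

97.49 mm

With m = dᵢ/dₒ and 1/f = 1/dₒ + 1/dᵢ, substituting dᵢ = m·dₒ gives 1/f = (1 + 1/m)/dₒ, hence dₒ = f·(1 + 1/m).
dₒ = 74.5 × (1 + 1/3.24) = 74.5 × 1.30864 ≈ 97.494 mm.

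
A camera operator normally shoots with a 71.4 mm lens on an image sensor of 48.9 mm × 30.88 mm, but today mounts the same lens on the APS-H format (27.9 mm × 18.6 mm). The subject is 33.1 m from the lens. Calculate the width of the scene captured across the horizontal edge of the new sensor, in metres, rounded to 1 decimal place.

The focal length stays 71.4 mm; the relevant sensor dimension is now w = 27.9 mm. Object distance dₒ = 33.1 m = 33100 mm.
Thin-lens field width W = w·(dₒ − f)/f = 27.9 × (33100 − 71.4)/71.4 ≈ 12906.134 mm = 12.9061 m.

12.9 m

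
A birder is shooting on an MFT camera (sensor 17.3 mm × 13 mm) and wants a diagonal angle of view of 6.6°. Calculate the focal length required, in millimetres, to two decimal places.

Sensor diagonal = √(17.3² + 13²) = √468.2900 ≈ 21.6400 mm.
From α = 2·arctan(d/2f) we get f = d / (2·tan(α/2)).
With d = 21.6400 mm and α/2 = 3.3°, tan(α/2) ≈ 0.05766, so f ≈ 21.6400 / 0.11532 ≈ 187.6530 mm.

187.65 mm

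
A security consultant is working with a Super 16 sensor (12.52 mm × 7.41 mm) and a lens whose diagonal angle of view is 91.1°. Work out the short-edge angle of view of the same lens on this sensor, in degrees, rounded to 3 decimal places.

Sensor diagonal = √(12.52² + 7.41²) = √211.6585 ≈ 14.5485 mm.
From the diagonal AOV: f = 14.5485 / (2·tan(45.55°)) = 14.5485 / 2.03877 ≈ 7.1359 mm.
Short-edge AOV = 2·arctan(7.41 / (2 × 7.1359)) = 2·arctan(0.51920) ≈ 54.8771°.

54.877°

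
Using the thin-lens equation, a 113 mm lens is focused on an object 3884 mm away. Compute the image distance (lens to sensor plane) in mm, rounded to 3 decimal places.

1/dᵢ = 1/f − 1/dₒ = 1/113 − 1/3884 = 0.0085921 mm⁻¹.
dᵢ = 1/0.0085921 ≈ 116.3861 mm.

116.386 mm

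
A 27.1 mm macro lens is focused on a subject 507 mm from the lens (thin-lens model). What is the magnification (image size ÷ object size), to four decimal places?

0.0565×

Thin lens: 1/f = 1/dₒ + 1/dᵢ → 1/dᵢ = 1/27.1 − 1/507 = 0.0349280 mm⁻¹, so dᵢ ≈ 28.6303 mm.
Magnification m = dᵢ/dₒ = 28.6303/507 ≈ 0.05647.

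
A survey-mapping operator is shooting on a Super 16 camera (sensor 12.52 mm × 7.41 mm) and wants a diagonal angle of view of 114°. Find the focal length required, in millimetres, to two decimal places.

4.72 mm

Sensor diagonal = √(12.52² + 7.41²) = √211.6585 ≈ 14.5485 mm.
From α = 2·arctan(d/2f) we get f = d / (2·tan(α/2)).
With d = 14.5485 mm and α/2 = 57°, tan(α/2) ≈ 1.53986, so f ≈ 14.5485 / 3.07973 ≈ 4.7239 mm.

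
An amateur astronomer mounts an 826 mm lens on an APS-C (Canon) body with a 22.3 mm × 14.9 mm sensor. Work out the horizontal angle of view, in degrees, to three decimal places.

1.547°

Angle of view α = 2·arctan(w/2f) with w = 22.3 mm and f = 826 mm.
w/2f = 0.01350; arctan(0.01350) ≈ 0.7734°, so α ≈ 1.5468°.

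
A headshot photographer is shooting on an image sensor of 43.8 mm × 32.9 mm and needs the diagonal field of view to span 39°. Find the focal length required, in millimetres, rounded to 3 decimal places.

77.347 mm

Sensor diagonal = √(43.8² + 32.9²) = √3000.8500 ≈ 54.7800 mm.
From α = 2·arctan(d/2f) we get f = d / (2·tan(α/2)).
With d = 54.7800 mm and α/2 = 19.5°, tan(α/2) ≈ 0.35412, so f ≈ 54.7800 / 0.70824 ≈ 77.3470 mm.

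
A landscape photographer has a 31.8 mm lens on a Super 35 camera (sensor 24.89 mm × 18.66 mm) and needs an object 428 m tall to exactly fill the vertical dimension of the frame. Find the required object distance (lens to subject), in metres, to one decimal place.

W: 428 m = 428000 mm.
Magnification m = h/W = dᵢ/dₒ; combined with 1/f = 1/dₒ + 1/dᵢ this gives dₒ = f·(1 + W/h).
dₒ = 31.8 mm × (1 + 428000/18.66) = 31.8 × 22937.7631 ≈ 729420.868 mm = 729.421 m.

729.4 m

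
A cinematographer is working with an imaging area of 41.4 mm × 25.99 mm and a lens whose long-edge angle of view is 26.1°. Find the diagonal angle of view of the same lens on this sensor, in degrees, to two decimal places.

From the long-edge AOV: f = 41.4 / (2·tan(13.05°)) = 41.4 / 0.46358 ≈ 89.3059 mm.
Sensor diagonal = √(41.4² + 25.99²) = √2389.4401 ≈ 48.8819 mm.
Diagonal AOV = 2·arctan(48.8819 / (2 × 89.3059)) = 2·arctan(0.27368) ≈ 30.6115°.

30.61°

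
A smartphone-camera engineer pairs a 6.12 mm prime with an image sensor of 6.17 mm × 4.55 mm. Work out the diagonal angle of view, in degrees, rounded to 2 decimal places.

64.12°

Sensor diagonal = √(6.17² + 4.55²) = √58.7714 ≈ 7.6663 mm.
Angle of view α = 2·arctan(d/2f) with d = 7.6663 mm and f = 6.12 mm.
d/2f = 0.62633; arctan(0.62633) ≈ 32.0601°, so α ≈ 64.1201°.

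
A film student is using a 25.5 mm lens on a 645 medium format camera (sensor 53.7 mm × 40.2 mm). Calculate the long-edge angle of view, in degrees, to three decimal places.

92.954°

Angle of view α = 2·arctan(w/2f) with w = 53.7 mm and f = 25.5 mm.
w/2f = 1.05294; arctan(1.05294) ≈ 46.4772°, so α ≈ 92.9544°.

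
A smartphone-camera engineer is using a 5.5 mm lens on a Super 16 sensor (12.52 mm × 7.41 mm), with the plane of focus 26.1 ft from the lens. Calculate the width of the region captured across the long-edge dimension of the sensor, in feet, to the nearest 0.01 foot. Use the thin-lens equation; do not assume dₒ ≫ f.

59.37 ft

dₒ: 26.1 ft × 304.8 mm/ft = 7955.28 mm.
Similar triangles through the lens centre give W/dₒ = w/dᵢ; with 1/f = 1/dₒ + 1/dᵢ this gives W = w·(dₒ − f)/f.
W = 12.52 mm × (7955.28 − 5.5) / 5.5 = 12.52 × 1445.4145 ≈ 18096.590 mm = 18096.590/304.8 ft = 59.372 ft.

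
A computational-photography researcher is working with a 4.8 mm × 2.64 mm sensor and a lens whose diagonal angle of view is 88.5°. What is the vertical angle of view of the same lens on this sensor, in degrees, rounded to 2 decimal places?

Sensor diagonal = √(4.8² + 2.64²) = √30.0096 ≈ 5.4781 mm.
From the diagonal AOV: f = 5.4781 / (2·tan(44.25°)) = 5.4781 / 1.94831 ≈ 2.8117 mm.
Vertical AOV = 2·arctan(2.64 / (2 × 2.8117)) = 2·arctan(0.46946) ≈ 50.2968°.

50.30°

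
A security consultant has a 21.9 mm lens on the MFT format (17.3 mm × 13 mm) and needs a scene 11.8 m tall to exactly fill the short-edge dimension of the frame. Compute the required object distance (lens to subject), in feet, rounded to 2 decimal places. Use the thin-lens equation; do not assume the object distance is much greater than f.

65.29 ft

W: 11.8 m = 11800 mm.
Magnification m = h/W = dᵢ/dₒ; combined with 1/f = 1/dₒ + 1/dᵢ this gives dₒ = f·(1 + W/h).
dₒ = 21.9 mm × (1 + 11800/13) = 21.9 × 908.6923 ≈ 19900.362 mm = 19900.362/304.8 ft = 65.2899 ft.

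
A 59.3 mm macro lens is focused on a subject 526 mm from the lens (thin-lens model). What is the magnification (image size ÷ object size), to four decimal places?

0.1271×

Thin lens: 1/f = 1/dₒ + 1/dᵢ → 1/dᵢ = 1/59.3 − 1/526 = 0.0149623 mm⁻¹, so dᵢ ≈ 66.8348 mm.
Magnification m = dᵢ/dₒ = 66.8348/526 ≈ 0.12706.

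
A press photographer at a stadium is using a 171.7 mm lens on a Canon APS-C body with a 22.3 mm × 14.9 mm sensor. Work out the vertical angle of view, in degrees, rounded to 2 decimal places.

4.97°

Angle of view α = 2·arctan(h/2f) with h = 14.9 mm and f = 171.7 mm.
h/2f = 0.04339; arctan(0.04339) ≈ 2.4845°, so α ≈ 4.9690°.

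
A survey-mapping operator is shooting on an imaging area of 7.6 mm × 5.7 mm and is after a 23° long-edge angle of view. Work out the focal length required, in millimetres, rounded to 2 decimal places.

From α = 2·arctan(w/2f) we get f = w / (2·tan(α/2)).
With w = 7.6 mm and α/2 = 11.5°, tan(α/2) ≈ 0.20345, so f ≈ 7.6 / 0.40690 ≈ 18.6776 mm.

18.68 mm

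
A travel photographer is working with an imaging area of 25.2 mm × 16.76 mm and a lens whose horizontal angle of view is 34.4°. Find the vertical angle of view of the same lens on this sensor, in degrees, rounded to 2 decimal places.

From the horizontal AOV: f = 25.2 / (2·tan(17.2°)) = 25.2 / 0.61910 ≈ 40.7040 mm.
Vertical AOV = 2·arctan(16.76 / (2 × 40.7040)) = 2·arctan(0.20588) ≈ 23.2666°.

23.27°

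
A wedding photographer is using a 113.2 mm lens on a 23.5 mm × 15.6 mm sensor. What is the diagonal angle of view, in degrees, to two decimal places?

14.20°

Sensor diagonal = √(23.5² + 15.6²) = √795.6100 ≈ 28.2066 mm.
Angle of view α = 2·arctan(d/2f) with d = 28.2066 mm and f = 113.2 mm.
d/2f = 0.12459; arctan(0.12459) ≈ 7.1017°, so α ≈ 14.2035°.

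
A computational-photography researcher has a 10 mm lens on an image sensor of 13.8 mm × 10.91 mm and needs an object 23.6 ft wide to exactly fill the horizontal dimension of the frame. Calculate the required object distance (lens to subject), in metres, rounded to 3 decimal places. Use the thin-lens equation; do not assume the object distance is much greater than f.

5.223 m

W: 23.6 ft × 304.8 mm/ft = 7193.28 mm.
Magnification m = w/W = dᵢ/dₒ; combined with 1/f = 1/dₒ + 1/dᵢ this gives dₒ = f·(1 + W/w).
dₒ = 10 mm × (1 + 7193.28/13.8) = 10 × 522.2522 ≈ 5222.522 mm = 5.22252 m.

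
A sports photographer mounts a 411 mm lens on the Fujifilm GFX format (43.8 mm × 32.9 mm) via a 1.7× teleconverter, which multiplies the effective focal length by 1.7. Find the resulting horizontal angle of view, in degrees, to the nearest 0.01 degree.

Effective focal length f = 411 × 1.7 = 698.7 mm.
α = 2·arctan(43.8 / (2 × 698.7)) = 2·arctan(0.03134) ≈ 3.5906°.

3.59°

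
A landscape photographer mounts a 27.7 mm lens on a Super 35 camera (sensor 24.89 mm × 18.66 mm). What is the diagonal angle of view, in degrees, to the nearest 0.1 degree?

Sensor diagonal = √(24.89² + 18.66²) = √967.7077 ≈ 31.1080 mm.
Angle of view α = 2·arctan(d/2f) with d = 31.1080 mm and f = 27.7 mm.
d/2f = 0.56152; arctan(0.56152) ≈ 29.3149°, so α ≈ 58.6298°.

58.6°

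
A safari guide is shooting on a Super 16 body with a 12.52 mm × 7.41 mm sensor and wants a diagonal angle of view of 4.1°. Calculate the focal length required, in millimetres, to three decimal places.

Sensor diagonal = √(12.52² + 7.41²) = √211.6585 ≈ 14.5485 mm.
From α = 2·arctan(d/2f) we get f = d / (2·tan(α/2)).
With d = 14.5485 mm and α/2 = 2.05°, tan(α/2) ≈ 0.03579, so f ≈ 14.5485 / 0.07159 ≈ 203.2223 mm.

203.222 mm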